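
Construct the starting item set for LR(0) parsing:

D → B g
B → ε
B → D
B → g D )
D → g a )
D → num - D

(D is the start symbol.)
{ [B → . D], [B → . g D )], [B → .], [D → . B g], [D → . g a )], [D → . num - D], [D' → . D] }

First, augment the grammar with D' → D
I₀ = CLOSURE({ [D' → . D] }):
  [D' → . D] has the dot before D: add [D → . B g], [D → . g a )], [D → . num - D]
  [D → . B g] has the dot before B: add [B → .], [B → . D], [B → . g D )]
No further items can be added.

I₀ = { [B → . D], [B → . g D )], [B → .], [D → . B g], [D → . g a )], [D → . num - D], [D' → . D] }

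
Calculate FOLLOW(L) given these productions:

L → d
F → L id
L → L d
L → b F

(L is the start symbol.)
To compute FOLLOW(L), find every occurrence of L on a right-hand side N → α L β: add FIRST(β) \ {ε}, and if β is empty or nullable also add FOLLOW(N). Iterate to a fixed point.

L is the start symbol, so $ ∈ FOLLOW(L).
In F → L id: L is followed by id, add FIRST(id) \ {ε} = { 'id' }
In L → L d: L is followed by d, add FIRST(d) \ {ε} = { 'd' }

Taking the union: FOLLOW(L) = { $, 'd', 'id' }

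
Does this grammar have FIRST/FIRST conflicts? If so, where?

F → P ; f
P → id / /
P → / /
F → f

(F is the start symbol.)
No FIRST/FIRST conflicts.

FIRST sets of the non-terminals at (or reachable through a nullable prefix from) the front of some alternative:
  FIRST(P) = { '/', 'id' }

Productions for F:
  F → P ; f: FIRST = { '/', 'id' }
  F → f: FIRST = { 'f' }
Productions for P:
  P → id / /: FIRST = { 'id' }
  P → / /: FIRST = { '/' }

All alternatives of each non-terminal have pairwise disjoint FIRST sets.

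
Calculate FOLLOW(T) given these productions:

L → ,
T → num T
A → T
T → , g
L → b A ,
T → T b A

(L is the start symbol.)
{ ',', 'b' }

To compute FOLLOW(T), find every occurrence of T on a right-hand side N → α T β: add FIRST(β) \ {ε}, and if β is empty or nullable also add FOLLOW(N). Iterate to a fixed point.

In T → num T: T is at the end; this adds FOLLOW(T) to itself — nothing new
In A → T: T is at the end, add FOLLOW(A)
In T → T b A: T is followed by b A, add FIRST(b A) \ {ε} = { 'b' }

The FOLLOW sets referred to above (computed the same way, to a fixed point):
  FOLLOW(A) = { ',', 'b' }

Taking the union: FOLLOW(T) = { ',', 'b' }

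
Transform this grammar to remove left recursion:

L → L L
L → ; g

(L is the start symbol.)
L → ; g L'
L' → L L'
L' → ε

L is directly left-recursive. The standard transformation for
  A → A α₁ | ... | A α_m | β₁ | ... | β_n
is
  A  → β₁ A' | ... | β_n A'
  A' → α₁ A' | ... | α_m A' | ε

L → ; g becomes L → ; g L'
L → L L becomes L' → L L'
Add L' → ε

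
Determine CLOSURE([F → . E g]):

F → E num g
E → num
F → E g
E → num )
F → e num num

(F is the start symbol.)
Start with: [F → . E g]
  [F → . E g] has the dot before E: add [E → . num], [E → . num )]
No further items can be added.

CLOSURE = { [E → . num )], [E → . num], [F → . E g] }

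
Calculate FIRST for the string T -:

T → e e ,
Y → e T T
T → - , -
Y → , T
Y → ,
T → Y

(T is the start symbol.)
FIRST sets of the non-terminals involved (from the grammar, by fixed-point iteration):
  FIRST(T) = { ',', '-', 'e' }

To compute FIRST(T -), process the symbols left to right:
Symbol T is a non-terminal. Add FIRST(T) \ {ε} = { ',', '-', 'e' }
T is not nullable (ε ∉ FIRST(T)), so stop here.
FIRST(T -) = { ',', '-', 'e' }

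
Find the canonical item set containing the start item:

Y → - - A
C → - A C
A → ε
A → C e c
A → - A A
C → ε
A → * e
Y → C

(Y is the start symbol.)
First, augment the grammar with Y' → Y
I₀ = CLOSURE({ [Y' → . Y] }):
  [Y' → . Y] has the dot before Y: add [Y → . - - A], [Y → . C]
  [Y → . C] has the dot before C: add [C → . - A C], [C → .]
No further items can be added.

I₀ = { [C → . - A C], [C → .], [Y → . - - A], [Y → . C], [Y' → . Y] }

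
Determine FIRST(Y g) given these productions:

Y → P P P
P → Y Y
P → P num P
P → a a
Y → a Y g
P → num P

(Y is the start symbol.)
FIRST sets of the non-terminals involved (from the grammar, by fixed-point iteration):
  FIRST(Y) = { 'a', 'num' }

To compute FIRST(Y g), process the symbols left to right:
Symbol Y is a non-terminal. Add FIRST(Y) \ {ε} = { 'a', 'num' }
Y is not nullable (ε ∉ FIRST(Y)), so stop here.
FIRST(Y g) = { 'a', 'num' }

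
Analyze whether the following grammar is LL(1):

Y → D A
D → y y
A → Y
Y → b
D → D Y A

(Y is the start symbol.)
No. Predict set conflict for D: { 'y' }

A grammar is LL(1) if for each non-terminal N with multiple productions, the predict sets of those productions are pairwise disjoint, where PREDICT(N → α) = (FIRST(α) \ {ε}) ∪ (FOLLOW(N) if α ⇒* ε).

Relevant sets:
  FIRST(D) = { 'y' }

For Y:
  PREDICT(Y → D A) = { 'y' }
  PREDICT(Y → b) = { 'b' }
For D:
  PREDICT(D → y y) = { 'y' }
  PREDICT(D → D Y A) = { 'y' }
A has a single production, so nothing to check there.

Conflict found: Predict set conflict for D: { 'y' }
The grammar is NOT LL(1).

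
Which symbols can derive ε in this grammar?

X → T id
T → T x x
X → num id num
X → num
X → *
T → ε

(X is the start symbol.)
ε-productions: T → ε
So T is immediately nullable.
No further non-terminal can be added: every production for the remaining non-terminals contains a terminal or a non-nullable non-terminal.
Nullable = { 'T' }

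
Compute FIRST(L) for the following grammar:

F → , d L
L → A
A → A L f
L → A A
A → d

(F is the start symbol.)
{ 'd' }

To compute FIRST(L), examine every production with L on the left-hand side, reading each right-hand side left to right until a non-nullable symbol is reached.

FIRST sets of the other non-terminals involved (by the same procedure, iterated to a fixed point):
  FIRST(A) = { 'd' }

From L → A:
  - A is a non-terminal: add FIRST(A) \ {ε} = { 'd' }
    A is not nullable, so stop
From L → A A:
  - A is a non-terminal: add FIRST(A) \ {ε} = { 'd' }
    A is not nullable, so stop

Collecting: FIRST(L) = { 'd' }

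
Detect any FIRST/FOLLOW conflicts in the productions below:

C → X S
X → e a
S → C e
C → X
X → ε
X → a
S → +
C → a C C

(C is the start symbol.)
Yes. C → X S with FOLLOW(C) on { '+', 'a', 'e' }; C → a C C with FOLLOW(C) on { 'a' }; X → e a with FOLLOW(X) on { 'e' }; X → a with FOLLOW(X) on { 'a' }

A FIRST/FOLLOW conflict occurs when a non-terminal N has a nullable alternative N → β (β ⇒* ε) and another alternative N → α with FIRST(α) ∩ FOLLOW(N) ≠ ∅: on such a lookahead the parser cannot decide between expanding α and letting N vanish via β.

Nullable non-terminals: C, X.
FIRST sets used below: FIRST(X) = { 'a', 'e', ε }, FIRST(S) = { '+', 'a', 'e' }

C: nullable alternative(s) C → X; FOLLOW(C) = { $, '+', 'a', 'e' }
  C → X S: FIRST \ {ε} = { '+', 'a', 'e' } — overlaps FOLLOW(C) on { '+', 'a', 'e' }: CONFLICT
  C → X: FIRST \ {ε} = { 'a', 'e' } — this is the only nullable alternative, skip
  C → a C C: FIRST \ {ε} = { 'a' } — overlaps FOLLOW(C) on { 'a' }: CONFLICT

X: nullable alternative(s) X → ε; FOLLOW(X) = { $, '+', 'a', 'e' }
  X → e a: FIRST \ {ε} = { 'e' } — overlaps FOLLOW(X) on { 'e' }: CONFLICT
  X → ε: FIRST \ {ε} = { } — this is the only nullable alternative, skip
  X → a: FIRST \ {ε} = { 'a' } — overlaps FOLLOW(X) on { 'a' }: CONFLICT

S has no nullable alternative, so no FIRST/FOLLOW check is needed there.

So the grammar has 4 FIRST/FOLLOW conflicts (marked CONFLICT above).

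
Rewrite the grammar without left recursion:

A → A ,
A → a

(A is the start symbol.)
A → a A'
A' → , A'
A' → ε

A is directly left-recursive. The standard transformation for
  A → A α₁ | ... | A α_m | β₁ | ... | β_n
is
  A  → β₁ A' | ... | β_n A'
  A' → α₁ A' | ... | α_m A' | ε

A → a becomes A → a A'
A → A , becomes A' → , A'
Add A' → ε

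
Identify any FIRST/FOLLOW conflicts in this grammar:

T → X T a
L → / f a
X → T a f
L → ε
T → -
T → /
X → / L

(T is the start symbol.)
A FIRST/FOLLOW conflict occurs when a non-terminal N has a nullable alternative N → β (β ⇒* ε) and another alternative N → α with FIRST(α) ∩ FOLLOW(N) ≠ ∅: on such a lookahead the parser cannot decide between expanding α and letting N vanish via β.

Nullable non-terminals: L.

L: nullable alternative(s) L → ε; FOLLOW(L) = { '-', '/' }
  L → / f a: FIRST \ {ε} = { '/' } — overlaps FOLLOW(L) on { '/' }: CONFLICT
  L → ε: FIRST \ {ε} = { } — this is the only nullable alternative, skip

T, X have no nullable alternative, so no FIRST/FOLLOW check is needed there.

So the grammar has 1 FIRST/FOLLOW conflict (marked CONFLICT above).

Answer: Yes. L → '/' f a with FOLLOW(L) on { '/' }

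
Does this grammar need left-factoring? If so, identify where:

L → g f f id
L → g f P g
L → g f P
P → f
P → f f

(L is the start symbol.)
Left-factoring is needed when two productions for the same non-terminal
share a common prefix on the right-hand side.

Productions for L:
  L → g f f id
  L → g f P g
  L → g f P
Productions for P:
  P → f
  P → f f

Found common prefix 'g f' in productions for L
Found common prefix 'f' in productions for P

Answer: Yes, L has productions with common prefix 'g f'; P has productions with common prefix 'f'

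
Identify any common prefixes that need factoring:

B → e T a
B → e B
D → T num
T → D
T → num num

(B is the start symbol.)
Yes, B has productions with common prefix 'e'

Left-factoring is needed when two productions for the same non-terminal
share a common prefix on the right-hand side.

Productions for B:
  B → e T a
  B → e B
Productions for T:
  T → D
  T → num num

Found common prefix 'e' in productions for B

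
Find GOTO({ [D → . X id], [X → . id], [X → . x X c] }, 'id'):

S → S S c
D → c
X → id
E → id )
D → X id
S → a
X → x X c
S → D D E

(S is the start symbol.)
GOTO(I, 'id') = CLOSURE({ [A → αX.β] : [A → α.Xβ] ∈ I, X = 'id' })

Items with dot before 'id', with the dot advanced:
  [X → . id] → [X → id .]
Closure adds nothing (no advanced item has the dot before a non-terminal).

GOTO = { [X → id .] }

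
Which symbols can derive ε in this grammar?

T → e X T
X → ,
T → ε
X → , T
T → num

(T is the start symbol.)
A non-terminal is nullable if it can derive ε (the empty string): either it has an ε-production, or it has a production whose right-hand side consists entirely of nullable non-terminals.

ε-productions: T → ε
So T is immediately nullable.
No further non-terminal can be added: every production for the remaining non-terminals contains a terminal or a non-nullable non-terminal.
Nullable = { 'T' }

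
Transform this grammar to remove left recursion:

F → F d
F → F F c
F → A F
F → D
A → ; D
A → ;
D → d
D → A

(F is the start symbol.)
F → A F F'
F → D F'
F' → d F'
F' → F c F'
F' → ε
A → ; D
A → ;
D → d
D → A

F is directly left-recursive. The standard transformation for
  A → A α₁ | ... | A α_m | β₁ | ... | β_n
is
  A  → β₁ A' | ... | β_n A'
  A' → α₁ A' | ... | α_m A' | ε

F → A F becomes F → A F F'
F → D becomes F → D F'
F → F d becomes F' → d F'
F → F F c becomes F' → F c F'
Add F' → ε

Productions for other non-terminals are unchanged:
  A → ; D
  A → ;
  D → d
  D → A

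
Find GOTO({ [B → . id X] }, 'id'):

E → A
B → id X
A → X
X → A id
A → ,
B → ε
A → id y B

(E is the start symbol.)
GOTO(I, 'id') = CLOSURE({ [A → αX.β] : [A → α.Xβ] ∈ I, X = 'id' })

Items with dot before 'id', with the dot advanced:
  [B → . id X] → [B → id . X]
Closure of the advanced items:
  [B → id . X] has the dot before X: add [X → . A id]
  [X → . A id] has the dot before A: add [A → . X], [A → . ,], [A → . id y B]

GOTO = { [A → . ,], [A → . X], [A → . id y B], [B → id . X], [X → . A id] }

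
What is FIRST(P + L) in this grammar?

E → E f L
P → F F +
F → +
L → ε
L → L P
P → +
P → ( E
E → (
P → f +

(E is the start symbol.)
FIRST sets of the non-terminals involved (from the grammar, by fixed-point iteration):
  FIRST(P) = { '(', '+', 'f' }

To compute FIRST(P + L), process the symbols left to right:
Symbol P is a non-terminal. Add FIRST(P) \ {ε} = { '(', '+', 'f' }
P is not nullable (ε ∉ FIRST(P)), so stop here.
FIRST(P + L) = { '(', '+', 'f' }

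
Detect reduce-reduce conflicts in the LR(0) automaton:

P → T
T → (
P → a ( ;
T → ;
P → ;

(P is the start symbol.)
A reduce-reduce conflict occurs when an LR(0) state has two complete items [A → α .] and [B → β .] — both call for a reduction, and with no lookahead the parser cannot choose between them.

Augment with P' → P and build the canonical LR(0) collection (I0 = CLOSURE({[P' → . P]}), then GOTO on every symbol after a dot until no new states appear). It has 8 states:
  I0: { [P → . ;], [P → . T], [P → . a ( ;], [P' → . P], [T → . (], [T → . ;] }  — shift
  I1: { [T → ( .] }  — reduce
  I2: { [P → ; .], [T → ; .] }  — 2 reduces
  I3: { [P' → P .] }  — accept
  I4: { [P → T .] }  — reduce
  I5: { [P → a . ( ;] }  — shift
  I6: { [P → a ( . ;] }  — shift
  I7: { [P → a ( ; .] }  — reduce

I2 contains complete items [P → ; .], [T → ; .] — reduce-reduce conflict.

Answer: Yes — I2: [P → ; .] vs [T → ; .]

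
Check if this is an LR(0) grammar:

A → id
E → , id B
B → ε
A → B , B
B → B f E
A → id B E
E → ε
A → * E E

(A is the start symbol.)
No. Shift-reduce conflict between [B → .] and [A → . * E E]

Augment with A' → A and build the canonical LR(0) collection (I0 = CLOSURE({[A' → . A]}), then GOTO on every symbol after a dot until no new states appear). It has 16 states:
  I0: { [A → . * E E], [A → . B , B], [A → . id B E], [A → . id], [A' → . A], [B → . B f E], [B → .] }  — shift, reduce
  I1: { [A → * . E E], [E → . , id B], [E → .] }  — shift, reduce
  I2: { [A' → A .] }  — accept
  I3: { [A → B . , B], [B → B . f E] }  — shift
  I4: { [A → id . B E], [A → id .], [B → . B f E], [B → .] }  — 2 reduces
  I5: { [A → id B . E], [B → B . f E], [E → . , id B], [E → .] }  — shift, reduce
  I6: { [E → , . id B] }  — shift
  I7: { [A → id B E .] }  — reduce
  I8: { [B → B f . E], [E → . , id B], [E → .] }  — shift, reduce
  I9: { [B → B f E .] }  — reduce
  I10: { [B → . B f E], [B → .], [E → , id . B] }  — reduce
  I11: { [B → B . f E], [E → , id B .] }  — shift, reduce
  I12: { [A → B , . B], [B → . B f E], [B → .] }  — reduce
  I13: { [A → B , B .], [B → B . f E] }  — shift, reduce
  I14: { [A → * E . E], [E → . , id B], [E → .] }  — shift, reduce
  I15: { [A → * E E .] }  — reduce

Conflict in state I0:
  Shift-reduce conflict between [B → .] and [A → . * E E]
So the grammar is NOT LR(0).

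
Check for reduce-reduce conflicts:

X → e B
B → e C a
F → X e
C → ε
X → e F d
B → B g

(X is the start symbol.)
No reduce-reduce conflicts

A reduce-reduce conflict occurs when an LR(0) state has two complete items [A → α .] and [B → β .] — both call for a reduction, and with no lookahead the parser cannot choose between them.

Augment with X' → X and build the canonical LR(0) collection (I0 = CLOSURE({[X' → . X]}), then GOTO on every symbol after a dot until no new states appear). It has 12 states:
  I0: { [X → . e B], [X → . e F d], [X' → . X] }  — shift
  I1: { [X' → X .] }  — accept
  I2: { [B → . B g], [B → . e C a], [F → . X e], [X → . e B], [X → . e F d], [X → e . B], [X → e . F d] }  — shift
  I3: { [B → B . g], [X → e B .] }  — shift, reduce
  I4: { [X → e F . d] }  — shift
  I5: { [F → X . e] }  — shift
  I6: { [B → . B g], [B → . e C a], [B → e . C a], [C → .], [F → . X e], [X → . e B], [X → . e F d], [X → e . B], [X → e . F d] }  — shift, reduce
  I7: { [B → e C . a] }  — shift
  I8: { [B → e C a .] }  — reduce
  I9: { [F → X e .] }  — reduce
  I10: { [X → e F d .] }  — reduce
  I11: { [B → B g .] }  — reduce

No state contains more than one complete item.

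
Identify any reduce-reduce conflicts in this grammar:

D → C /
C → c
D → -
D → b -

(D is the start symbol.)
A reduce-reduce conflict occurs when an LR(0) state has two complete items [A → α .] and [B → β .] — both call for a reduction, and with no lookahead the parser cannot choose between them.

Augment with D' → D and build the canonical LR(0) collection (I0 = CLOSURE({[D' → . D]}), then GOTO on every symbol after a dot until no new states appear). It has 8 states:
  I0: { [C → . c], [D → . -], [D → . C /], [D → . b -], [D' → . D] }  — shift
  I1: { [D → - .] }  — reduce
  I2: { [D → C . /] }  — shift
  I3: { [D' → D .] }  — accept
  I4: { [D → b . -] }  — shift
  I5: { [C → c .] }  — reduce
  I6: { [D → b - .] }  — reduce
  I7: { [D → C / .] }  — reduce

No state contains more than one complete item.

Answer: No reduce-reduce conflicts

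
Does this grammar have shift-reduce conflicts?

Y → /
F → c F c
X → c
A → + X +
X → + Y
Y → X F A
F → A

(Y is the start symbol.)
No shift-reduce conflicts

A shift-reduce conflict occurs when an LR(0) state has both:
  - a complete (reduce) item [A → α .] (dot at the end), and
  - a shift item [B → β . c γ] (dot before a terminal).

Augment with Y' → Y and build the canonical LR(0) collection (I0 = CLOSURE({[Y' → . Y]}), then GOTO on every symbol after a dot until no new states appear). It has 16 states:
  I0: { [X → . + Y], [X → . c], [Y → . /], [Y → . X F A], [Y' → . Y] }  — shift
  I1: { [X → + . Y], [X → . + Y], [X → . c], [Y → . /], [Y → . X F A] }  — shift
  I2: { [Y → / .] }  — reduce
  I3: { [A → . + X +], [F → . A], [F → . c F c], [Y → X . F A] }  — shift
  I4: { [Y' → Y .] }  — accept
  I5: { [X → c .] }  — reduce
  I6: { [A → + . X +], [X → . + Y], [X → . c] }  — shift
  I7: { [F → A .] }  — reduce
  I8: { [A → . + X +], [Y → X F . A] }  — shift
  I9: { [A → . + X +], [F → . A], [F → . c F c], [F → c . F c] }  — shift
  I10: { [F → c F . c] }  — shift
  I11: { [F → c F c .] }  — reduce
  I12: { [Y → X F A .] }  — reduce
  I13: { [A → + X . +] }  — shift
  I14: { [A → + X + .] }  — reduce
  I15: { [X → + Y .] }  — reduce

No state contains both a complete item and a shift item.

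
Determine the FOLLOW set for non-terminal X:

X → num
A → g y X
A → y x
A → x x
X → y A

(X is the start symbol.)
{ $ }

To compute FOLLOW(X), find every occurrence of X on a right-hand side N → α X β: add FIRST(β) \ {ε}, and if β is empty or nullable also add FOLLOW(N). Iterate to a fixed point.

X is the start symbol, so $ ∈ FOLLOW(X).
In A → g y X: X is at the end, add FOLLOW(A)

The FOLLOW sets referred to above (computed the same way, to a fixed point):
  FOLLOW(A) = { $ }

Taking the union: FOLLOW(X) = { $ }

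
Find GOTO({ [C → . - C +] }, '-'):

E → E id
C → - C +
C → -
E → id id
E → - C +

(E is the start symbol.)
{ [C → - . C +], [C → . - C +], [C → . -] }

GOTO(I, '-') = CLOSURE({ [A → αX.β] : [A → α.Xβ] ∈ I, X = '-' })

Items with dot before '-', with the dot advanced:
  [C → . - C +] → [C → - . C +]
Closure of the advanced items:
  [C → - . C +] has the dot before C: add [C → . - C +], [C → . -]

GOTO = { [C → - . C +], [C → . - C +], [C → . -] }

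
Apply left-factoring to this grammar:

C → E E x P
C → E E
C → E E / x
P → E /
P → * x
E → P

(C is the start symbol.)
C → E E C'
C' → x P
C' → ε
C' → / x
P → E /
P → * x
E → P

Left-factoring transforms A → αβ₁ | αβ₂ into A → αA' and A' → β₁ | β₂
(α is the longest common prefix among the alternatives). Repeat until
no nonterminal has two alternatives with a common prefix.

Round 1: C has alternatives sharing prefix 'E E'. Introduce C': C → E E C'
  Add: C' → x P
  Add: C' → ε
  Add: C' → / x

No remaining common prefixes — done.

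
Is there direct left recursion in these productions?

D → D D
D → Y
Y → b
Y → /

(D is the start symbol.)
Direct left recursion occurs when N → N α for some non-terminal N (the right-hand side begins with the left-hand side itself).

D → D D: LEFT RECURSIVE (starts with D)
D → Y: starts with Y
Y → b: starts with b
Y → /: starts with '/'

The grammar has direct left recursion on: D.

Answer: Yes, D is left-recursive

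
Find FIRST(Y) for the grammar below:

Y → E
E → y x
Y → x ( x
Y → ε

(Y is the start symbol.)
To compute FIRST(Y), examine every production with Y on the left-hand side, reading each right-hand side left to right until a non-nullable symbol is reached.

FIRST sets of the other non-terminals involved (by the same procedure, iterated to a fixed point):
  FIRST(E) = { 'y' }

From Y → E:
  - E is a non-terminal: add FIRST(E) \ {ε} = { 'y' }
    E is not nullable, so stop
From Y → x ( x:
  - x is a terminal: add 'x' and stop
From Y → ε:
  - ε-production, so ε ∈ FIRST(Y)

Collecting: FIRST(Y) = { 'x', 'y', ε }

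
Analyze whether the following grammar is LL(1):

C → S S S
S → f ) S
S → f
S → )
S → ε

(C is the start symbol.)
A grammar is LL(1) if for each non-terminal N with multiple productions, the predict sets of those productions are pairwise disjoint, where PREDICT(N → α) = (FIRST(α) \ {ε}) ∪ (FOLLOW(N) if α ⇒* ε).

Relevant sets:
  FOLLOW(S) = { $, ')', 'f' }

For S:
  PREDICT(S → f ')' S) = { 'f' }
  PREDICT(S → f) = { 'f' }
  PREDICT(S → ')') = { ')' }
  PREDICT(S → ε) = { $, ')', 'f' }
C has a single production, so nothing to check there.

Conflict found: Predict set conflict for S: { 'f' }
The grammar is NOT LL(1).

Answer: No. Predict set conflict for S: { 'f' }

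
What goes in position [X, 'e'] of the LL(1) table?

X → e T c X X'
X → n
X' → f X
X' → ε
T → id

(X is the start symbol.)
X → e T c X X'

To find M[X, 'e'], we find productions for X where 'e' is in the predict set (PREDICT(N → α) = (FIRST(α) \ {ε}) ∪ (FOLLOW(N) if α ⇒* ε)).

X → e T c X X': PREDICT = { 'e' }
  'e' is in predict set, so this production goes in M[X, 'e']
X → n: PREDICT = { 'n' }

M[X, 'e'] = X → e T c X X'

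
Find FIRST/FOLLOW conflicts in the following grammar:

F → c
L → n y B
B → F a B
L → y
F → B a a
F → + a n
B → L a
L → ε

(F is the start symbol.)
No FIRST/FOLLOW conflicts.

Nullable non-terminals: L.

L: nullable alternative(s) L → ε; FOLLOW(L) = { 'a' }
  L → n y B: FIRST \ {ε} = { 'n' } — disjoint from FOLLOW(L)
  L → y: FIRST \ {ε} = { 'y' } — disjoint from FOLLOW(L)
  L → ε: FIRST \ {ε} = { } — this is the only nullable alternative, skip

B, F have no nullable alternative, so no FIRST/FOLLOW check is needed there.

No FIRST/FOLLOW conflicts found.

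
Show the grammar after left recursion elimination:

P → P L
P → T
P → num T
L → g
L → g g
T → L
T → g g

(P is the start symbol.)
P → T P'
P → num T P'
P' → L P'
P' → ε
L → g
L → g g
T → L
T → g g

P is directly left-recursive. The standard transformation for
  A → A α₁ | ... | A α_m | β₁ | ... | β_n
is
  A  → β₁ A' | ... | β_n A'
  A' → α₁ A' | ... | α_m A' | ε

P → T becomes P → T P'
P → num T becomes P → num T P'
P → P L becomes P' → L P'
Add P' → ε

Productions for other non-terminals are unchanged:
  L → g
  L → g g
  T → L
  T → g g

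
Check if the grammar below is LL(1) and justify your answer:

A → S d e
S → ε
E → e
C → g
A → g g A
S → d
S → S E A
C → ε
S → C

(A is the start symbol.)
No. Predict set conflict for A: { 'g' }

A grammar is LL(1) if for each non-terminal N with multiple productions, the predict sets of those productions are pairwise disjoint, where PREDICT(N → α) = (FIRST(α) \ {ε}) ∪ (FOLLOW(N) if α ⇒* ε).

Relevant sets:
  FIRST(S) = { 'd', 'e', 'g', ε }
  FIRST(E) = { 'e' }
  FIRST(C) = { 'g', ε }
  FOLLOW(S) = { 'd', 'e' }
  FOLLOW(C) = { 'd', 'e' }

For A:
  PREDICT(A → S d e) = { 'd', 'e', 'g' }
  PREDICT(A → g g A) = { 'g' }
For S:
  PREDICT(S → ε) = { 'd', 'e' }
  PREDICT(S → d) = { 'd' }
  PREDICT(S → S E A) = { 'd', 'e', 'g' }
  PREDICT(S → C) = { 'd', 'e', 'g' }
For C:
  PREDICT(C → g) = { 'g' }
  PREDICT(C → ε) = { 'd', 'e' }
E has a single production, so nothing to check there.

Conflict found: Predict set conflict for A: { 'g' }
The grammar is NOT LL(1).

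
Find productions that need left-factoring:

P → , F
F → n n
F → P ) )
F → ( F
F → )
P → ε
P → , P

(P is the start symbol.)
Left-factoring is needed when two productions for the same non-terminal
share a common prefix on the right-hand side.

Productions for P:
  P → , F
  P → ε
  P → , P
Productions for F:
  F → n n
  F → P ) )
  F → ( F
  F → )

Found common prefix ',' in productions for P

Answer: Yes, P has productions with common prefix ','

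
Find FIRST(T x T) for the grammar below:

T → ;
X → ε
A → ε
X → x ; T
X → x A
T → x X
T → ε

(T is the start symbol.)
{ ';', 'x' }

FIRST sets of the non-terminals involved (from the grammar, by fixed-point iteration):
  FIRST(T) = { ';', 'x', ε }

To compute FIRST(T x T), process the symbols left to right:
Symbol T is a non-terminal. Add FIRST(T) \ {ε} = { ';', 'x' }
T is nullable (ε ∈ FIRST(T)), continue to the next symbol.
Symbol x is a terminal. Add 'x' and stop.
FIRST(T x T) = { ';', 'x' }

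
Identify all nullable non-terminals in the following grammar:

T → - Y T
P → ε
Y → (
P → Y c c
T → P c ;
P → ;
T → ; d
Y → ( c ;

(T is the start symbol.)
{ 'P' }

ε-productions: P → ε
So P is immediately nullable.
No further non-terminal can be added: every production for the remaining non-terminals contains a terminal or a non-nullable non-terminal.
Nullable = { 'P' }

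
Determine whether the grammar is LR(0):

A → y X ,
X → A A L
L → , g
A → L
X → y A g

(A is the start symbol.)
Yes, the grammar is LR(0)

A grammar is LR(0) if no state in the canonical LR(0) collection has:
  - both a shift item (dot before a terminal) and a complete item (shift-reduce conflict), or
  - two or more complete items (reduce-reduce conflict; the accept item [A' → A .] counts as a complete item here).

Augment with A' → A and build the canonical LR(0) collection (I0 = CLOSURE({[A' → . A]}), then GOTO on every symbol after a dot until no new states appear). It has 14 states:
  I0: { [A → . L], [A → . y X ,], [A' → . A], [L → . , g] }  — shift
  I1: { [L → , . g] }  — shift
  I2: { [A' → A .] }  — accept
  I3: { [A → L .] }  — reduce
  I4: { [A → . L], [A → . y X ,], [A → y . X ,], [L → . , g], [X → . A A L], [X → . y A g] }  — shift
  I5: { [A → . L], [A → . y X ,], [L → . , g], [X → A . A L] }  — shift
  I6: { [A → y X . ,] }  — shift
  I7: { [A → . L], [A → . y X ,], [A → y . X ,], [L → . , g], [X → . A A L], [X → . y A g], [X → y . A g] }  — shift
  I8: { [A → . L], [A → . y X ,], [L → . , g], [X → A . A L], [X → y A . g] }  — shift
  I9: { [L → . , g], [X → A A . L] }  — shift
  I10: { [X → y A g .] }  — reduce
  I11: { [X → A A L .] }  — reduce
  I12: { [A → y X , .] }  — reduce
  I13: { [L → , g .] }  — reduce

Every state is either a pure shift/goto state or contains exactly one complete item and nothing to shift — no conflicts. The grammar is LR(0).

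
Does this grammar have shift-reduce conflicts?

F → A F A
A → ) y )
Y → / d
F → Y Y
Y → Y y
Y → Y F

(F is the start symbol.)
A shift-reduce conflict occurs when an LR(0) state has both:
  - a complete (reduce) item [A → α .] (dot at the end), and
  - a shift item [B → β . c γ] (dot before a terminal).

Augment with F' → F and build the canonical LR(0) collection (I0 = CLOSURE({[F' → . F]}), then GOTO on every symbol after a dot until no new states appear). It has 14 states:
  I0: { [A → . ) y )], [F → . A F A], [F → . Y Y], [F' → . F], [Y → . / d], [Y → . Y F], [Y → . Y y] }  — shift
  I1: { [A → ) . y )] }  — shift
  I2: { [Y → / . d] }  — shift
  I3: { [A → . ) y )], [F → . A F A], [F → . Y Y], [F → A . F A], [Y → . / d], [Y → . Y F], [Y → . Y y] }  — shift
  I4: { [F' → F .] }  — accept
  I5: { [A → . ) y )], [F → . A F A], [F → . Y Y], [F → Y . Y], [Y → . / d], [Y → . Y F], [Y → . Y y], [Y → Y . F], [Y → Y . y] }  — shift
  I6: { [Y → Y F .] }  — reduce
  I7: { [A → . ) y )], [F → . A F A], [F → . Y Y], [F → Y . Y], [F → Y Y .], [Y → . / d], [Y → . Y F], [Y → . Y y], [Y → Y . F], [Y → Y . y] }  — shift, reduce
  I8: { [Y → Y y .] }  — reduce
  I9: { [A → . ) y )], [F → A F . A] }  — shift
  I10: { [F → A F A .] }  — reduce
  I11: { [Y → / d .] }  — reduce
  I12: { [A → ) y . )] }  — shift
  I13: { [A → ) y ) .] }  — reduce

I7 contains reduce item [F → Y Y .] and shift items [A → . ) y )], [Y → . / d], [Y → Y . y] — shift-reduce conflict.

Answer: Yes — I7: [F → Y Y .] vs [A → . ) y )]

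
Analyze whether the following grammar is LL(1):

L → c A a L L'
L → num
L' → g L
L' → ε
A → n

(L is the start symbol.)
A grammar is LL(1) if for each non-terminal N with multiple productions, the predict sets of those productions are pairwise disjoint, where PREDICT(N → α) = (FIRST(α) \ {ε}) ∪ (FOLLOW(N) if α ⇒* ε).

Relevant sets:
  FOLLOW(L') = { $, 'g' }

For L:
  PREDICT(L → c A a L L') = { 'c' }
  PREDICT(L → num) = { 'num' }
For L':
  PREDICT(L' → g L) = { 'g' }
  PREDICT(L' → ε) = { $, 'g' }
A has a single production, so nothing to check there.

Conflict found: Predict set conflict for L': { 'g' }
The grammar is NOT LL(1).

Answer: No. Predict set conflict for L': { 'g' }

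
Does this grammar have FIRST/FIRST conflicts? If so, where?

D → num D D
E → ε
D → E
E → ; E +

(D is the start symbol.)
FIRST sets of the non-terminals at (or reachable through a nullable prefix from) the front of some alternative:
  FIRST(E) = { ';', ε }

Productions for D:
  D → num D D: FIRST = { 'num' }
  D → E: FIRST = { ';', ε }
Productions for E:
  E → ε: FIRST = { ε }
  E → ; E +: FIRST = { ';' }

All alternatives of each non-terminal have pairwise disjoint FIRST sets.

Answer: No FIRST/FIRST conflicts.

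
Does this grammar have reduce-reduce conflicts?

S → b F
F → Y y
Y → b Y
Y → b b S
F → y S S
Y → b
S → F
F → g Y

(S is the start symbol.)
Yes — I16: [S → F .] vs [S → b F .]

Augment with S' → S and build the canonical LR(0) collection (I0 = CLOSURE({[S' → . S]}), then GOTO on every symbol after a dot until no new states appear). It has 19 states:
  I0: { [F → . Y y], [F → . g Y], [F → . y S S], [S → . F], [S → . b F], [S' → . S], [Y → . b Y], [Y → . b b S], [Y → . b] }  — shift
  I1: { [S → F .] }  — reduce
  I2: { [S' → S .] }  — accept
  I3: { [F → Y . y] }  — shift
  I4: { [F → . Y y], [F → . g Y], [F → . y S S], [S → b . F], [Y → . b Y], [Y → . b b S], [Y → . b], [Y → b . Y], [Y → b . b S], [Y → b .] }  — shift, reduce
  I5: { [F → g . Y], [Y → . b Y], [Y → . b b S], [Y → . b] }  — shift
  I6: { [F → . Y y], [F → . g Y], [F → . y S S], [F → y . S S], [S → . F], [S → . b F], [Y → . b Y], [Y → . b b S], [Y → . b] }  — shift
  I7: { [F → . Y y], [F → . g Y], [F → . y S S], [F → y S . S], [S → . F], [S → . b F], [Y → . b Y], [Y → . b b S], [Y → . b] }  — shift
  I8: { [F → y S S .] }  — reduce
  I9: { [F → g Y .] }  — reduce
  I10: { [Y → . b Y], [Y → . b b S], [Y → . b], [Y → b . Y], [Y → b . b S], [Y → b .] }  — shift, reduce
  I11: { [Y → b Y .] }  — reduce
  I12: { [F → . Y y], [F → . g Y], [F → . y S S], [S → . F], [S → . b F], [Y → . b Y], [Y → . b b S], [Y → . b], [Y → b . Y], [Y → b . b S], [Y → b .], [Y → b b . S] }  — shift, reduce
  I13: { [Y → b b S .] }  — reduce
  I14: { [F → Y . y], [Y → b Y .] }  — shift, reduce
  I15: { [F → . Y y], [F → . g Y], [F → . y S S], [S → . F], [S → . b F], [S → b . F], [Y → . b Y], [Y → . b b S], [Y → . b], [Y → b . Y], [Y → b . b S], [Y → b .], [Y → b b . S] }  — shift, reduce
  I16: { [S → F .], [S → b F .] }  — 2 reduces
  I17: { [F → Y y .] }  — reduce
  I18: { [S → b F .] }  — reduce

I16 contains complete items [S → F .], [S → b F .] — reduce-reduce conflict.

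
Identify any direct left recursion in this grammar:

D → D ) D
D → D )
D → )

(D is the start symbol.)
D → D ) D: LEFT RECURSIVE (starts with D)
D → D ): LEFT RECURSIVE (starts with D)
D → ): starts with ')'

The grammar has direct left recursion on: D.

Answer: Yes, D is left-recursive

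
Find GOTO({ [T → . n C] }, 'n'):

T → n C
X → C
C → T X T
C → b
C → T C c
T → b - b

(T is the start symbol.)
{ [C → . T C c], [C → . T X T], [C → . b], [T → . b - b], [T → . n C], [T → n . C] }

GOTO(I, 'n') = CLOSURE({ [A → αX.β] : [A → α.Xβ] ∈ I, X = 'n' })

Items with dot before 'n', with the dot advanced:
  [T → . n C] → [T → n . C]
Closure of the advanced items:
  [T → n . C] has the dot before C: add [C → . T X T], [C → . b], [C → . T C c]
  [C → . T X T] has the dot before T: add [T → . n C], [T → . b - b]

GOTO = { [C → . T C c], [C → . T X T], [C → . b], [T → . b - b], [T → . n C], [T → n . C] }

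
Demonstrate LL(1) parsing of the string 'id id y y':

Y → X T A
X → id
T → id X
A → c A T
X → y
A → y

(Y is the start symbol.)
LL(1) parsing maintains a stack (initially the start symbol over $) and the input. At each step: if the stack top is a terminal, match it against the current input token; if it is a non-terminal N, replace it with the RHS of M[N, lookahead] (the unique production whose predict set contains the lookahead).

Stack is shown with the top on the left.

Stack     Input        Action
-----------------------------
Y $       id id y y $  output Y → X T A
X T A $   id id y y $  output X → id
id T A $  id id y y $  match 'id'
T A $     id y y $     output T → id X
id X A $  id y y $     match 'id'
X A $     y y $        output X → y
y A $     y y $        match 'y'
A $       y $          output A → y
y $       y $          match 'y'
$         $            accept

The string is accepted.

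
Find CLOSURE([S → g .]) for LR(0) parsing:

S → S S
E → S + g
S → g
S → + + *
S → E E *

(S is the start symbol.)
To compute CLOSURE, for each item [A → α.Bβ] where B is a non-terminal, add [B → .γ] for all productions B → γ; repeat for the newly added items until nothing changes.

Start with: [S → g .]
The dot is at the end, so nothing is added.

CLOSURE = { [S → g .] }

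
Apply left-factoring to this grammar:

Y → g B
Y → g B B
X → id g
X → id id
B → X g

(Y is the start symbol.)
Y → g B Y'
Y' → ε
Y' → B
X → id X'
X' → g
X' → id
B → X g

Left-factoring transforms A → αβ₁ | αβ₂ into A → αA' and A' → β₁ | β₂
(α is the longest common prefix among the alternatives). Repeat until
no nonterminal has two alternatives with a common prefix.

Round 1: Y has alternatives sharing prefix 'g B'. Introduce Y': Y → g B Y'
  Add: Y' → ε
  Add: Y' → B

Round 2: X has alternatives sharing prefix 'id'. Introduce X': X → id X'
  Add: X' → g
  Add: X' → id

No remaining common prefixes — done.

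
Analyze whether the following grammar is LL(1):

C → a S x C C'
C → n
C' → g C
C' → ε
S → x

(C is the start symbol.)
A grammar is LL(1) if for each non-terminal N with multiple productions, the predict sets of those productions are pairwise disjoint, where PREDICT(N → α) = (FIRST(α) \ {ε}) ∪ (FOLLOW(N) if α ⇒* ε).

Relevant sets:
  FOLLOW(C') = { $, 'g' }

For C:
  PREDICT(C → a S x C C') = { 'a' }
  PREDICT(C → n) = { 'n' }
For C':
  PREDICT(C' → g C) = { 'g' }
  PREDICT(C' → ε) = { $, 'g' }
S has a single production, so nothing to check there.

Conflict found: Predict set conflict for C': { 'g' }
The grammar is NOT LL(1).

Answer: No. Predict set conflict for C': { 'g' }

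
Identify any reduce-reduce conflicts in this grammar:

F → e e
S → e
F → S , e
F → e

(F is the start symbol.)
Yes — I3: [F → e .] vs [S → e .]

A reduce-reduce conflict occurs when an LR(0) state has two complete items [A → α .] and [B → β .] — both call for a reduction, and with no lookahead the parser cannot choose between them.

Augment with F' → F and build the canonical LR(0) collection (I0 = CLOSURE({[F' → . F]}), then GOTO on every symbol after a dot until no new states appear). It has 7 states:
  I0: { [F → . S , e], [F → . e e], [F → . e], [F' → . F], [S → . e] }  — shift
  I1: { [F' → F .] }  — accept
  I2: { [F → S . , e] }  — shift
  I3: { [F → e . e], [F → e .], [S → e .] }  — shift, 2 reduces
  I4: { [F → e e .] }  — reduce
  I5: { [F → S , . e] }  — shift
  I6: { [F → S , e .] }  — reduce

I3 contains complete items [F → e .], [S → e .] — reduce-reduce conflict.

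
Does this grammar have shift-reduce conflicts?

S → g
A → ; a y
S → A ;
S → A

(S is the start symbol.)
Yes — I2: [S → A .] vs [S → A . ;]

Augment with S' → S and build the canonical LR(0) collection (I0 = CLOSURE({[S' → . S]}), then GOTO on every symbol after a dot until no new states appear). It has 8 states:
  I0: { [A → . ; a y], [S → . A ;], [S → . A], [S → . g], [S' → . S] }  — shift
  I1: { [A → ; . a y] }  — shift
  I2: { [S → A . ;], [S → A .] }  — shift, reduce
  I3: { [S' → S .] }  — accept
  I4: { [S → g .] }  — reduce
  I5: { [S → A ; .] }  — reduce
  I6: { [A → ; a . y] }  — shift
  I7: { [A → ; a y .] }  — reduce

I2 contains reduce item [S → A .] and shift item [S → A . ;] — shift-reduce conflict.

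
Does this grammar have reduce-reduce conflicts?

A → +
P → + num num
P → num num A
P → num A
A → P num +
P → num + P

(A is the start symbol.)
Augment with A' → A and build the canonical LR(0) collection (I0 = CLOSURE({[A' → . A]}), then GOTO on every symbol after a dot until no new states appear). It has 17 states:
  I0: { [A → . +], [A → . P num +], [A' → . A], [P → . + num num], [P → . num + P], [P → . num A], [P → . num num A] }  — shift
  I1: { [A → + .], [P → + . num num] }  — shift, reduce
  I2: { [A' → A .] }  — accept
  I3: { [A → P . num +] }  — shift
  I4: { [A → . +], [A → . P num +], [P → . + num num], [P → . num + P], [P → . num A], [P → . num num A], [P → num . + P], [P → num . A], [P → num . num A] }  — shift
  I5: { [A → + .], [P → + . num num], [P → . + num num], [P → . num + P], [P → . num A], [P → . num num A], [P → num + . P] }  — shift, reduce
  I6: { [P → num A .] }  — reduce
  I7: { [A → . +], [A → . P num +], [P → . + num num], [P → . num + P], [P → . num A], [P → . num num A], [P → num . + P], [P → num . A], [P → num . num A], [P → num num . A] }  — shift
  I8: { [P → num A .], [P → num num A .] }  — 2 reduces
  I9: { [P → + . num num] }  — shift
  I10: { [P → num + P .] }  — reduce
  I11: { [A → . +], [A → . P num +], [P → + num . num], [P → . + num num], [P → . num + P], [P → . num A], [P → . num num A], [P → num . + P], [P → num . A], [P → num . num A] }  — shift
  I12: { [A → . +], [A → . P num +], [P → + num num .], [P → . + num num], [P → . num + P], [P → . num A], [P → . num num A], [P → num . + P], [P → num . A], [P → num . num A], [P → num num . A] }  — shift, reduce
  I13: { [P → + num . num] }  — shift
  I14: { [P → + num num .] }  — reduce
  I15: { [A → P num . +] }  — shift
  I16: { [A → P num + .] }  — reduce

I8 contains complete items [P → num A .], [P → num num A .] — reduce-reduce conflict.

Answer: Yes — I8: [P → num A .] vs [P → num num A .]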